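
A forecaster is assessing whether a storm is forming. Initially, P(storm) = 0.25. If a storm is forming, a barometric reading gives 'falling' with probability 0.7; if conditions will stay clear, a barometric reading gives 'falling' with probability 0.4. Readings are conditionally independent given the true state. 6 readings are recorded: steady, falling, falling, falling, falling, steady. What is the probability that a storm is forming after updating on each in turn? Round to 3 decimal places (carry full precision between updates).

0.439

After 'steady': P(storm) = 0.3·0.2500 / (0.3·0.2500 + 0.6·0.7500) ≈ 0.1429
After 'falling': P(storm) = 0.7·0.1429 / (0.7·0.1429 + 0.4·0.8571) ≈ 0.2258
After 'falling': P(storm) = 0.7·0.2258 / (0.7·0.2258 + 0.4·0.7742) ≈ 0.3379
After 'falling': P(storm) = 0.7·0.3379 / (0.7·0.3379 + 0.4·0.6621) ≈ 0.4718
After 'falling': P(storm) = 0.7·0.4718 / (0.7·0.4718 + 0.4·0.5282) ≈ 0.6099
After 'steady': P(storm) = 0.3·0.6099 / (0.3·0.6099 + 0.6·0.3901) ≈ 0.4387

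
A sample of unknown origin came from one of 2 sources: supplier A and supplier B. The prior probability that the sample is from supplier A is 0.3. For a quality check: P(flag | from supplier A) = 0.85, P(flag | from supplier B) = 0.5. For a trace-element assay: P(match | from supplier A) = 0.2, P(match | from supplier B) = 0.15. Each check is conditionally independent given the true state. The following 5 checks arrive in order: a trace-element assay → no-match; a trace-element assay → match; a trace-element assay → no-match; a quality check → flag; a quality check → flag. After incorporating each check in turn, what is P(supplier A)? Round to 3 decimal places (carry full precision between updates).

Each posterior becomes the prior for the next update.
After a trace-element assay='no-match': P(supplier A) = 0.8·0.3000 / (0.8·0.3000 + 0.85·0.7000) ≈ 0.2874
After a trace-element assay='match': P(supplier A) = 0.2·0.2874 / (0.2·0.2874 + 0.15·0.7126) ≈ 0.3497
After a trace-element assay='no-match': P(supplier A) = 0.8·0.3497 / (0.8·0.3497 + 0.85·0.6503) ≈ 0.3361
After a quality check='flag': P(supplier A) = 0.85·0.3361 / (0.85·0.3361 + 0.5·0.6639) ≈ 0.4625
After a quality check='flag': P(supplier A) = 0.85·0.4625 / (0.85·0.4625 + 0.5·0.5375) ≈ 0.5940

0.594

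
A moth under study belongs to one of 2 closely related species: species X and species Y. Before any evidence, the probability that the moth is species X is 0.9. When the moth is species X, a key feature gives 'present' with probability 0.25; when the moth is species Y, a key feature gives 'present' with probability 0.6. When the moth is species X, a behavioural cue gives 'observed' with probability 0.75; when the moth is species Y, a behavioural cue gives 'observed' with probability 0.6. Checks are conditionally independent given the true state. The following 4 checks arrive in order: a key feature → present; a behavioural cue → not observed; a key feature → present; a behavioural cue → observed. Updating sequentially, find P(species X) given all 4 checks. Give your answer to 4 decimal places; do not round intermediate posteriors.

After a key feature='present': P(species X) = 0.25·0.9000 / (0.25·0.9000 + 0.6·0.1000) ≈ 0.7895
After a behavioural cue='not observed': P(species X) = 0.25·0.7895 / (0.25·0.7895 + 0.4·0.2105) ≈ 0.7009
After a key feature='present': P(species X) = 0.25·0.7009 / (0.25·0.7009 + 0.6·0.2991) ≈ 0.4941
After a behavioural cue='observed': P(species X) = 0.75·0.4941 / (0.75·0.4941 + 0.6·0.5059) ≈ 0.5497

0.5497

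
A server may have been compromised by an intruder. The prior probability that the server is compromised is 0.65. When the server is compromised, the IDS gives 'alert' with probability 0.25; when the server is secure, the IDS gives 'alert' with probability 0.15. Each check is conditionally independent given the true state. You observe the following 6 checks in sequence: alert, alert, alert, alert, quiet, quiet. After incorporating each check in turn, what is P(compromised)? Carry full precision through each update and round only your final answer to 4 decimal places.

0.9177

After 'alert': P(compromised) = 0.25·0.6500 / (0.25·0.6500 + 0.15·0.3500) ≈ 0.7558
After 'alert': P(compromised) = 0.25·0.7558 / (0.25·0.7558 + 0.15·0.2442) ≈ 0.8376
After 'alert': P(compromised) = 0.25·0.8376 / (0.25·0.8376 + 0.15·0.1624) ≈ 0.8958
After 'alert': P(compromised) = 0.25·0.8958 / (0.25·0.8958 + 0.15·0.1042) ≈ 0.9348
After 'quiet': P(compromised) = 0.75·0.9348 / (0.75·0.9348 + 0.85·0.0652) ≈ 0.9267
After 'quiet': P(compromised) = 0.75·0.9267 / (0.75·0.9267 + 0.85·0.0733) ≈ 0.9177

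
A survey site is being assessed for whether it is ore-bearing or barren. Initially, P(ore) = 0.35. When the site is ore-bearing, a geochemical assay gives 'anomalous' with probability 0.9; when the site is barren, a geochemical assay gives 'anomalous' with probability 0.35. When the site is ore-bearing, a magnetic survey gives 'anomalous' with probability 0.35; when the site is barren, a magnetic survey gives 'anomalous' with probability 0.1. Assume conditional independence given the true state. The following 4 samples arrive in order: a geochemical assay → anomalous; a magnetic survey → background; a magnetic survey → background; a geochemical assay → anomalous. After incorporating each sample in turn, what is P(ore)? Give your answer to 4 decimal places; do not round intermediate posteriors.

0.6500

After a geochemical assay='anomalous': P(ore) = 0.9·0.3500 / (0.9·0.3500 + 0.35·0.6500) ≈ 0.5806
After a magnetic survey='background': P(ore) = 0.65·0.5806 / (0.65·0.5806 + 0.9·0.4194) ≈ 0.5000
After a magnetic survey='background': P(ore) = 0.65·0.5000 / (0.65·0.5000 + 0.9·0.5000) ≈ 0.4194
After a geochemical assay='anomalous': P(ore) = 0.9·0.4194 / (0.9·0.4194 + 0.35·0.5806) ≈ 0.6500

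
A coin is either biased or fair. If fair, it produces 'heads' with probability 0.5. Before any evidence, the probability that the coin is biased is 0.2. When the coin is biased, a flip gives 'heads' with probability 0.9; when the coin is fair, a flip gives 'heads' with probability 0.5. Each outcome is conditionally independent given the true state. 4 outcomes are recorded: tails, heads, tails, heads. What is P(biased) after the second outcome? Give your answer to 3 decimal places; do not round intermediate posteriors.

0.083

After 'tails': P(biased) = 0.1·0.2000 / (0.1·0.2000 + 0.5·0.8000) ≈ 0.0476
After 'heads': P(biased) = 0.9·0.0476 / (0.9·0.0476 + 0.5·0.9524) ≈ 0.0826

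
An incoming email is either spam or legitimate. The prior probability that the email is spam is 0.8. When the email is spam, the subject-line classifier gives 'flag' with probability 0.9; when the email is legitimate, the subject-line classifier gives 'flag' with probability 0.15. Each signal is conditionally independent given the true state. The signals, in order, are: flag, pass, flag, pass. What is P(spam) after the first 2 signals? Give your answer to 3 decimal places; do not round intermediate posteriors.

0.738

After 'flag': P(spam) = 0.9·0.8000 / (0.9·0.8000 + 0.15·0.2000) ≈ 0.9600
After 'pass': P(spam) = 0.1·0.9600 / (0.1·0.9600 + 0.85·0.0400) ≈ 0.7385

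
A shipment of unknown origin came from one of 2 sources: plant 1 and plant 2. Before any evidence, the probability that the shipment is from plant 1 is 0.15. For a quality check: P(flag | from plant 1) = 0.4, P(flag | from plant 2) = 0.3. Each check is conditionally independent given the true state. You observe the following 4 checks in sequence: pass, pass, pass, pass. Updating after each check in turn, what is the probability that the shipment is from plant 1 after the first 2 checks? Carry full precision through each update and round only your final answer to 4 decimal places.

After 'pass': P(plant 1) = 0.6·0.1500 / (0.6·0.1500 + 0.7·0.8500) ≈ 0.1314
After 'pass': P(plant 1) = 0.6·0.1314 / (0.6·0.1314 + 0.7·0.8686) ≈ 0.1148

0.1148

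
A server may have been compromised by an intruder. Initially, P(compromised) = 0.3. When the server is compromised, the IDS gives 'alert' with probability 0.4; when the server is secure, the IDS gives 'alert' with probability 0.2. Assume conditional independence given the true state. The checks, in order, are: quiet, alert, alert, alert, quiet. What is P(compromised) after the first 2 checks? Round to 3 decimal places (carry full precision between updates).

After 'quiet': P(compromised) = 0.6·0.3000 / (0.6·0.3000 + 0.8·0.7000) ≈ 0.2432
After 'alert': P(compromised) = 0.4·0.2432 / (0.4·0.2432 + 0.2·0.7568) ≈ 0.3913

0.391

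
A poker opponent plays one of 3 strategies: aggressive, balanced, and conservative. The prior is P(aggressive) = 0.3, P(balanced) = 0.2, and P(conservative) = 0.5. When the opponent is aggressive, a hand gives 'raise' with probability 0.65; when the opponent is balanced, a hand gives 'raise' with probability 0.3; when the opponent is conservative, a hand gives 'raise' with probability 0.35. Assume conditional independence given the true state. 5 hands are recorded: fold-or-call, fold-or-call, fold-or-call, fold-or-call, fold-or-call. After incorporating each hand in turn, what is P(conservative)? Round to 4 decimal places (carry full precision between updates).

Each posterior becomes the prior for the next update.
After 'fold-or-call': normaliser = 0.35·0.3000 + 0.7·0.2000 + 0.65·0.5000; P(aggressive) ≈ 0.1842, P(balanced) ≈ 0.2456, P(conservative) ≈ 0.5702
After 'fold-or-call': normaliser = 0.35·0.1842 + 0.7·0.2456 + 0.65·0.5702; P(aggressive) ≈ 0.1062, P(balanced) ≈ 0.2832, P(conservative) ≈ 0.6105
After 'fold-or-call': normaliser = 0.35·0.1062 + 0.7·0.2832 + 0.65·0.6105; P(aggressive) ≈ 0.0588, P(balanced) ≈ 0.3136, P(conservative) ≈ 0.6276
After 'fold-or-call': normaliser = 0.35·0.0588 + 0.7·0.3136 + 0.65·0.6276; P(aggressive) ≈ 0.0318, P(balanced) ≈ 0.3387, P(conservative) ≈ 0.6295
After 'fold-or-call': normaliser = 0.35·0.0318 + 0.7·0.3387 + 0.65·0.6295; P(aggressive) ≈ 0.0169, P(balanced) ≈ 0.3606, P(conservative) ≈ 0.6224

0.6224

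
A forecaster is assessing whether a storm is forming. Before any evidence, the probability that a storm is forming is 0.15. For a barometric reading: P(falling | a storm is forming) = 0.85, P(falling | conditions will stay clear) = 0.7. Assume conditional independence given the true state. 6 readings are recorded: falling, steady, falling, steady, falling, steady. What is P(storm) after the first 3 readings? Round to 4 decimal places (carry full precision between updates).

After 'falling': P(storm) = 0.85·0.1500 / (0.85·0.1500 + 0.7·0.8500) ≈ 0.1765
After 'steady': P(storm) = 0.15·0.1765 / (0.15·0.1765 + 0.3·0.8235) ≈ 0.0968
After 'falling': P(storm) = 0.85·0.0968 / (0.85·0.0968 + 0.7·0.9032) ≈ 0.1151

0.1151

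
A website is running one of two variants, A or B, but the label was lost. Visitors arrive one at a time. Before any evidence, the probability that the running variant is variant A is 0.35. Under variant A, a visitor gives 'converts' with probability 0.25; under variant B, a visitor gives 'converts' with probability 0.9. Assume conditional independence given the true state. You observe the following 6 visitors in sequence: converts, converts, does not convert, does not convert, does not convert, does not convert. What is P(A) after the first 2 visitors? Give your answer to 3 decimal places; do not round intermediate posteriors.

0.040

After 'converts': P(A) = 0.25·0.3500 / (0.25·0.3500 + 0.9·0.6500) ≈ 0.1301
After 'converts': P(A) = 0.25·0.1301 / (0.25·0.1301 + 0.9·0.8699) ≈ 0.0399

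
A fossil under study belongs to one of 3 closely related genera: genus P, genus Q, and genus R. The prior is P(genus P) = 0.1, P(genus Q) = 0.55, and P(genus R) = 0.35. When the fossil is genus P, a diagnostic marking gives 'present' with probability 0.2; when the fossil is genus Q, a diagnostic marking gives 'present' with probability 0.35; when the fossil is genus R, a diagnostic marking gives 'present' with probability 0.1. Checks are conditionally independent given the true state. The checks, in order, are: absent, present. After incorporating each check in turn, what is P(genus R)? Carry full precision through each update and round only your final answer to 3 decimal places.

0.182

After 'absent': normaliser = 0.8·0.1000 + 0.65·0.5500 + 0.9·0.3500; P(genus P) ≈ 0.1063, P(genus Q) ≈ 0.4751, P(genus R) ≈ 0.4186
After 'present': normaliser = 0.2·0.1063 + 0.35·0.4751 + 0.1·0.4186; P(genus P) ≈ 0.0927, P(genus Q) ≈ 0.7248, P(genus R) ≈ 0.1825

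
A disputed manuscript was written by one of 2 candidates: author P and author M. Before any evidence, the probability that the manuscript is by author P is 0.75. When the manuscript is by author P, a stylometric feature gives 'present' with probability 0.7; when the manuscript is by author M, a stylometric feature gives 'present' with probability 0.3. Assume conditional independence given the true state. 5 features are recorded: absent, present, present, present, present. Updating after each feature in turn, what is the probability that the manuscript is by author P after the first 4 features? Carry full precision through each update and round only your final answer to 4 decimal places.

0.9423

Each posterior becomes the prior for the next update.
After 'absent': P(author P) = 0.3·0.7500 / (0.3·0.7500 + 0.7·0.2500) ≈ 0.5625
After 'present': P(author P) = 0.7·0.5625 / (0.7·0.5625 + 0.3·0.4375) ≈ 0.7500
After 'present': P(author P) = 0.7·0.7500 / (0.7·0.7500 + 0.3·0.2500) ≈ 0.8750
After 'present': P(author P) = 0.7·0.8750 / (0.7·0.8750 + 0.3·0.1250) ≈ 0.9423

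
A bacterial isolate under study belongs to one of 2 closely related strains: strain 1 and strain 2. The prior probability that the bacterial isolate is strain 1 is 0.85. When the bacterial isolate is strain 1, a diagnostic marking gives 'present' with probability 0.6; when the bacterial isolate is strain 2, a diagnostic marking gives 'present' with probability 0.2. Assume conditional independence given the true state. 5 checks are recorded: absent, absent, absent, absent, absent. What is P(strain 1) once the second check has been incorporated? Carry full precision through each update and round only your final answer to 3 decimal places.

After 'absent': P(strain 1) = 0.4·0.8500 / (0.4·0.8500 + 0.8·0.1500) ≈ 0.7391
After 'absent': P(strain 1) = 0.4·0.7391 / (0.4·0.7391 + 0.8·0.2609) ≈ 0.5862

0.586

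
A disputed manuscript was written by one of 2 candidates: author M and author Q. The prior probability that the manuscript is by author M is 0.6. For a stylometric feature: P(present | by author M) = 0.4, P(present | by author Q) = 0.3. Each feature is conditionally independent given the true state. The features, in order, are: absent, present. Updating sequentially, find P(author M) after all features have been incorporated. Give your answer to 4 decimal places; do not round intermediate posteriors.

After 'absent': P(author M) = 0.6·0.6000 / (0.6·0.6000 + 0.7·0.4000) ≈ 0.5625
After 'present': P(author M) = 0.4·0.5625 / (0.4·0.5625 + 0.3·0.4375) ≈ 0.6316

0.6316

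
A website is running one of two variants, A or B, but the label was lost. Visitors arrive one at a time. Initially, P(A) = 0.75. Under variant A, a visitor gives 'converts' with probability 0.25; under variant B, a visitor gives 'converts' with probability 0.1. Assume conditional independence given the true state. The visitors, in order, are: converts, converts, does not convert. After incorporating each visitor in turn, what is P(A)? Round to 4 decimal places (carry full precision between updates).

After 'converts': P(A) = 0.25·0.7500 / (0.25·0.7500 + 0.1·0.2500) ≈ 0.8824
After 'converts': P(A) = 0.25·0.8824 / (0.25·0.8824 + 0.1·0.1176) ≈ 0.9494
After 'does not convert': P(A) = 0.75·0.9494 / (0.75·0.9494 + 0.9·0.0506) ≈ 0.9398

0.9398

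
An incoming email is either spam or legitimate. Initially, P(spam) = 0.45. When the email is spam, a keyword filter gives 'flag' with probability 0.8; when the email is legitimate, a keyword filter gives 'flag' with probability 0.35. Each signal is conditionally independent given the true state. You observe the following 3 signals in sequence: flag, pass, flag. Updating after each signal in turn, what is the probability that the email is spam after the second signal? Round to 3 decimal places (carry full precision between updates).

0.365

After 'flag': P(spam) = 0.8·0.4500 / (0.8·0.4500 + 0.35·0.5500) ≈ 0.6516
After 'pass': P(spam) = 0.2·0.6516 / (0.2·0.6516 + 0.65·0.3484) ≈ 0.3653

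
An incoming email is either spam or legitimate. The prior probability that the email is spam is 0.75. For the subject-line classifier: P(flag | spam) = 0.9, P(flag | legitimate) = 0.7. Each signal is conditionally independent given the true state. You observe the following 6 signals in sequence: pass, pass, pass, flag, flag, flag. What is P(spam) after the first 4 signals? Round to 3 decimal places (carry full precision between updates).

0.125

After 'pass': P(spam) = 0.1·0.7500 / (0.1·0.7500 + 0.3·0.2500) ≈ 0.5000
After 'pass': P(spam) = 0.1·0.5000 / (0.1·0.5000 + 0.3·0.5000) ≈ 0.2500
After 'pass': P(spam) = 0.1·0.2500 / (0.1·0.2500 + 0.3·0.7500) ≈ 0.1000
After 'flag': P(spam) = 0.9·0.1000 / (0.9·0.1000 + 0.7·0.9000) ≈ 0.1250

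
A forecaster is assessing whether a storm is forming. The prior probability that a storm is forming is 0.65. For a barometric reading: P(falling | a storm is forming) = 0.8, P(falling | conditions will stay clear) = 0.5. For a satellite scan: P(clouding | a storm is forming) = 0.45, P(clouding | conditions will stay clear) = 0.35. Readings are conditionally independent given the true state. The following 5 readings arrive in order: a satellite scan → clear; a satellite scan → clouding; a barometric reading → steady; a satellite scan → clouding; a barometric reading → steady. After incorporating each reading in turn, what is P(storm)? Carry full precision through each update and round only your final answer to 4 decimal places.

0.2936

After a satellite scan='clear': P(storm) = 0.55·0.6500 / (0.55·0.6500 + 0.65·0.3500) ≈ 0.6111
After a satellite scan='clouding': P(storm) = 0.45·0.6111 / (0.45·0.6111 + 0.35·0.3889) ≈ 0.6689
After a barometric reading='steady': P(storm) = 0.2·0.6689 / (0.2·0.6689 + 0.5·0.3311) ≈ 0.4470
After a satellite scan='clouding': P(storm) = 0.45·0.4470 / (0.45·0.4470 + 0.35·0.5530) ≈ 0.5096
After a barometric reading='steady': P(storm) = 0.2·0.5096 / (0.2·0.5096 + 0.5·0.4904) ≈ 0.2936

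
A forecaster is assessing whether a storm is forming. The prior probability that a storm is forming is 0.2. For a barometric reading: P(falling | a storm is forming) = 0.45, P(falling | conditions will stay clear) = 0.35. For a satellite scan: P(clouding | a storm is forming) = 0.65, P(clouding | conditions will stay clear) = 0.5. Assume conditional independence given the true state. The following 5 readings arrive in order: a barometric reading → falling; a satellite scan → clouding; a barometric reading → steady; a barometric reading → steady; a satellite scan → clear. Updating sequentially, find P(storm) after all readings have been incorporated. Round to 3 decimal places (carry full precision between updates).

0.173

After a barometric reading='falling': P(storm) = 0.45·0.2000 / (0.45·0.2000 + 0.35·0.8000) ≈ 0.2432
After a satellite scan='clouding': P(storm) = 0.65·0.2432 / (0.65·0.2432 + 0.5·0.7568) ≈ 0.2947
After a barometric reading='steady': P(storm) = 0.55·0.2947 / (0.55·0.2947 + 0.65·0.7053) ≈ 0.2612
After a barometric reading='steady': P(storm) = 0.55·0.2612 / (0.55·0.2612 + 0.65·0.7388) ≈ 0.2303
After a satellite scan='clear': P(storm) = 0.35·0.2303 / (0.35·0.2303 + 0.5·0.7697) ≈ 0.1732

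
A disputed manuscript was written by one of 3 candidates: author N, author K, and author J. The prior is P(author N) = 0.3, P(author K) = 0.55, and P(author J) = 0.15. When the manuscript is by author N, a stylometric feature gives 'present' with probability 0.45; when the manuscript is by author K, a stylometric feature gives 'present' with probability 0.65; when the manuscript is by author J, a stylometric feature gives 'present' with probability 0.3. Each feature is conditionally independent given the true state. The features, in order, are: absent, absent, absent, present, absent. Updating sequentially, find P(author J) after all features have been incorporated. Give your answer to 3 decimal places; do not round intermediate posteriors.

0.379

After 'absent': normaliser = 0.55·0.3000 + 0.35·0.5500 + 0.7·0.1500; P(author N) ≈ 0.3568, P(author K) ≈ 0.4162, P(author J) ≈ 0.2270
After 'absent': normaliser = 0.55·0.3568 + 0.35·0.4162 + 0.7·0.2270; P(author N) ≈ 0.3918, P(author K) ≈ 0.2909, P(author J) ≈ 0.3173
After 'absent': normaliser = 0.55·0.3918 + 0.35·0.2909 + 0.7·0.3173; P(author N) ≈ 0.3995, P(author K) ≈ 0.1887, P(author J) ≈ 0.4118
After 'present': normaliser = 0.45·0.3995 + 0.65·0.1887 + 0.3·0.4118; P(author N) ≈ 0.4220, P(author K) ≈ 0.2880, P(author J) ≈ 0.2900
After 'absent': normaliser = 0.55·0.4220 + 0.35·0.2880 + 0.7·0.2900; P(author N) ≈ 0.4331, P(author K) ≈ 0.1881, P(author J) ≈ 0.3788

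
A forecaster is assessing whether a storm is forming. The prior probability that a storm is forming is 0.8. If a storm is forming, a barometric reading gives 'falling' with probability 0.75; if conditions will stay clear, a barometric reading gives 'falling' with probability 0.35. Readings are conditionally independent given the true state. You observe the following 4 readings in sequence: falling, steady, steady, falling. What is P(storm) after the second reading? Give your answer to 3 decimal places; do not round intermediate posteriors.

0.767

After 'falling': P(storm) = 0.75·0.8000 / (0.75·0.8000 + 0.35·0.2000) ≈ 0.8955
After 'steady': P(storm) = 0.25·0.8955 / (0.25·0.8955 + 0.65·0.1045) ≈ 0.7673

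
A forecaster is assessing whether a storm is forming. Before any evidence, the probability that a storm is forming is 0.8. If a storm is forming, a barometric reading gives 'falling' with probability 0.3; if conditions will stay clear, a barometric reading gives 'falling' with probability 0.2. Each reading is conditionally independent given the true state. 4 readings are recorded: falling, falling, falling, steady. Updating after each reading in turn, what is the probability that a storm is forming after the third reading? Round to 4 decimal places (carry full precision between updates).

0.9310

After 'falling': P(storm) = 0.3·0.8000 / (0.3·0.8000 + 0.2·0.2000) ≈ 0.8571
After 'falling': P(storm) = 0.3·0.8571 / (0.3·0.8571 + 0.2·0.1429) ≈ 0.9000
After 'falling': P(storm) = 0.3·0.9000 / (0.3·0.9000 + 0.2·0.1000) ≈ 0.9310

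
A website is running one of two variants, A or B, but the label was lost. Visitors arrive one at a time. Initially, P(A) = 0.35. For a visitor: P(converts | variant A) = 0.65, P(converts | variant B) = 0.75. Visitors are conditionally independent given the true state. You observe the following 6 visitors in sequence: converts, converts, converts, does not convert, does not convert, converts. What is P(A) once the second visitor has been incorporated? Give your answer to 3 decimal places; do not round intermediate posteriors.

0.288

After 'converts': P(A) = 0.65·0.3500 / (0.65·0.3500 + 0.75·0.6500) ≈ 0.3182
After 'converts': P(A) = 0.65·0.3182 / (0.65·0.3182 + 0.75·0.6818) ≈ 0.2880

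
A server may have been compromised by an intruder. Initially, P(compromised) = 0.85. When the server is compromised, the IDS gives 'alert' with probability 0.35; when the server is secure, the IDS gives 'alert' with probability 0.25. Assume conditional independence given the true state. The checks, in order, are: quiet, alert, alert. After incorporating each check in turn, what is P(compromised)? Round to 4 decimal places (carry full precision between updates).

Each posterior becomes the prior for the next update.
After 'quiet': P(compromised) = 0.65·0.8500 / (0.65·0.8500 + 0.75·0.1500) ≈ 0.8308
After 'alert': P(compromised) = 0.35·0.8308 / (0.35·0.8308 + 0.25·0.1692) ≈ 0.8730
After 'alert': P(compromised) = 0.35·0.8730 / (0.35·0.8730 + 0.25·0.1270) ≈ 0.9059

0.9059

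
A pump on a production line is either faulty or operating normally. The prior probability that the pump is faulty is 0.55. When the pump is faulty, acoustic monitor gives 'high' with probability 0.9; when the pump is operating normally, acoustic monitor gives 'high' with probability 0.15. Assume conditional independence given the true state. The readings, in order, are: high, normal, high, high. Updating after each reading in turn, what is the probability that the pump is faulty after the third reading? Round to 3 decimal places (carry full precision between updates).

After 'high': P(faulty) = 0.9·0.5500 / (0.9·0.5500 + 0.15·0.4500) ≈ 0.8800
After 'normal': P(faulty) = 0.1·0.8800 / (0.1·0.8800 + 0.85·0.1200) ≈ 0.4632
After 'high': P(faulty) = 0.9·0.4632 / (0.9·0.4632 + 0.15·0.5368) ≈ 0.8381

0.838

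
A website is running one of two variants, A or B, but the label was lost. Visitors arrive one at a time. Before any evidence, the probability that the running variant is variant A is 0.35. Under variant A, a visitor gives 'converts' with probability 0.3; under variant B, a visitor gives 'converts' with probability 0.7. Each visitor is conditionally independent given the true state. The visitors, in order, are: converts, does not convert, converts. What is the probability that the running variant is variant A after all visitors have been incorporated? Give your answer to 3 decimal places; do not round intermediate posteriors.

0.188

After 'converts': P(A) = 0.3·0.3500 / (0.3·0.3500 + 0.7·0.6500) ≈ 0.1875
After 'does not convert': P(A) = 0.7·0.1875 / (0.7·0.1875 + 0.3·0.8125) ≈ 0.3500
After 'converts': P(A) = 0.3·0.3500 / (0.3·0.3500 + 0.7·0.6500) ≈ 0.1875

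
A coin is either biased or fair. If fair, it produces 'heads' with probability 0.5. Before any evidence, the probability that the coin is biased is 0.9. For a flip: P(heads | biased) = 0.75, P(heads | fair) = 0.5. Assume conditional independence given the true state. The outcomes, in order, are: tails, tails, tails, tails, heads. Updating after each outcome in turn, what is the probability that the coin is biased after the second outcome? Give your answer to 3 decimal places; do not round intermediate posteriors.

0.692

After 'tails': P(biased) = 0.25·0.9000 / (0.25·0.9000 + 0.5·0.1000) ≈ 0.8182
After 'tails': P(biased) = 0.25·0.8182 / (0.25·0.8182 + 0.5·0.1818) ≈ 0.6923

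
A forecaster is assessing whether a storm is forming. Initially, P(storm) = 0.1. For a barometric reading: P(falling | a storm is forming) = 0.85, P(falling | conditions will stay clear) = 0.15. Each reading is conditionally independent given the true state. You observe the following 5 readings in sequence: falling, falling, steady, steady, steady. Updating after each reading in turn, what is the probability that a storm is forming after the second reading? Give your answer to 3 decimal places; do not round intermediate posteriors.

After 'falling': P(storm) = 0.85·0.1000 / (0.85·0.1000 + 0.15·0.9000) ≈ 0.3864
After 'falling': P(storm) = 0.85·0.3864 / (0.85·0.3864 + 0.15·0.6136) ≈ 0.7811

0.781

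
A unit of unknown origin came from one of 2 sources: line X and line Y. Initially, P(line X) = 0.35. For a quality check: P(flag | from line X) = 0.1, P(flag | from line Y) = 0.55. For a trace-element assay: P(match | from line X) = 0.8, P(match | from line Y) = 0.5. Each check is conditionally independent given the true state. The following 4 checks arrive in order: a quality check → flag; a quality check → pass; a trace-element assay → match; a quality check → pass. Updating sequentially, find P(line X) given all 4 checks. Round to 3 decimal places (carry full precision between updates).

After a quality check='flag': P(line X) = 0.1·0.3500 / (0.1·0.3500 + 0.55·0.6500) ≈ 0.0892
After a quality check='pass': P(line X) = 0.9·0.0892 / (0.9·0.0892 + 0.45·0.9108) ≈ 0.1637
After a trace-element assay='match': P(line X) = 0.8·0.1637 / (0.8·0.1637 + 0.5·0.8363) ≈ 0.2386
After a quality check='pass': P(line X) = 0.9·0.2386 / (0.9·0.2386 + 0.45·0.7614) ≈ 0.3852

0.385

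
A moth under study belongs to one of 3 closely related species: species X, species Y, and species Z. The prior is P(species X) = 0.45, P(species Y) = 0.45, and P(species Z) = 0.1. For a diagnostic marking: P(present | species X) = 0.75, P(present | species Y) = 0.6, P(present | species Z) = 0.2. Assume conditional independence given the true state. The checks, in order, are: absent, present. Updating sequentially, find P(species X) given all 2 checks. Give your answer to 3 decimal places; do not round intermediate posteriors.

Each posterior becomes the prior for the next update.
After 'absent': normaliser = 0.25·0.4500 + 0.4·0.4500 + 0.8·0.1000; P(species X) ≈ 0.3020, P(species Y) ≈ 0.4832, P(species Z) ≈ 0.2148
After 'present': normaliser = 0.75·0.3020 + 0.6·0.4832 + 0.2·0.2148; P(species X) ≈ 0.4049, P(species Y) ≈ 0.5183, P(species Z) ≈ 0.0768

0.405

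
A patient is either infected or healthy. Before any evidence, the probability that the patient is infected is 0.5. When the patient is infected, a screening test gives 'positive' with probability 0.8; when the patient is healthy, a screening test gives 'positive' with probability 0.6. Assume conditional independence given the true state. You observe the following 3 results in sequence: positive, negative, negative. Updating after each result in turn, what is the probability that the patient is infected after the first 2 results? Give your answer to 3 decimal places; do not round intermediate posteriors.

0.400

After 'positive': P(infected) = 0.8·0.5000 / (0.8·0.5000 + 0.6·0.5000) ≈ 0.5714
After 'negative': P(infected) = 0.2·0.5714 / (0.2·0.5714 + 0.4·0.4286) ≈ 0.4000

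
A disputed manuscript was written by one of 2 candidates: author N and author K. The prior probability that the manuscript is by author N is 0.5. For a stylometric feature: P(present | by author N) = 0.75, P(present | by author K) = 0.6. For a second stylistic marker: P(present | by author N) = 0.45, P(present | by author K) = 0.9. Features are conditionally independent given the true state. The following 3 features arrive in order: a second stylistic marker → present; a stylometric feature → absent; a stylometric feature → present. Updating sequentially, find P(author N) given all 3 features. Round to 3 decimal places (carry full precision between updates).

After a second stylistic marker='present': P(author N) = 0.45·0.5000 / (0.45·0.5000 + 0.9·0.5000) ≈ 0.3333
After a stylometric feature='absent': P(author N) = 0.25·0.3333 / (0.25·0.3333 + 0.4·0.6667) ≈ 0.2381
After a stylometric feature='present': P(author N) = 0.75·0.2381 / (0.75·0.2381 + 0.6·0.7619) ≈ 0.2809

0.281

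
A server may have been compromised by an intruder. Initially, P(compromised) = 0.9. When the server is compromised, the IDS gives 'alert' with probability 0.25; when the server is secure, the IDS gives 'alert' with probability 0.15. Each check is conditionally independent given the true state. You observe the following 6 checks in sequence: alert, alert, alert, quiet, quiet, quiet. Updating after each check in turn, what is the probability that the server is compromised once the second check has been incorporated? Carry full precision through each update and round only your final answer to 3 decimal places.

0.962

After 'alert': P(compromised) = 0.25·0.9000 / (0.25·0.9000 + 0.15·0.1000) ≈ 0.9375
After 'alert': P(compromised) = 0.25·0.9375 / (0.25·0.9375 + 0.15·0.0625) ≈ 0.9615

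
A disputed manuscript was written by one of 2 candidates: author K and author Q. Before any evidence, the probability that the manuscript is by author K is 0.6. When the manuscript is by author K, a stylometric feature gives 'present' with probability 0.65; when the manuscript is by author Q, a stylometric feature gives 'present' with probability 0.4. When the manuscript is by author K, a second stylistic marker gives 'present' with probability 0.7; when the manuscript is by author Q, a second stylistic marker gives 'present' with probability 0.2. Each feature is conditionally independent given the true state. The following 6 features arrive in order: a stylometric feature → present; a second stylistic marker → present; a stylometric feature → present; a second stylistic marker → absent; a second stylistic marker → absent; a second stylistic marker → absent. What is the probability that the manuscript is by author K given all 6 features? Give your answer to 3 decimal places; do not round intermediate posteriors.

Each posterior becomes the prior for the next update.
After a stylometric feature='present': P(author K) = 0.65·0.6000 / (0.65·0.6000 + 0.4·0.4000) ≈ 0.7091
After a second stylistic marker='present': P(author K) = 0.7·0.7091 / (0.7·0.7091 + 0.2·0.2909) ≈ 0.8951
After a stylometric feature='present': P(author K) = 0.65·0.8951 / (0.65·0.8951 + 0.4·0.1049) ≈ 0.9327
After a second stylistic marker='absent': P(author K) = 0.3·0.9327 / (0.3·0.9327 + 0.8·0.0673) ≈ 0.8387
After a second stylistic marker='absent': P(author K) = 0.3·0.8387 / (0.3·0.8387 + 0.8·0.1613) ≈ 0.6610
After a second stylistic marker='absent': P(author K) = 0.3·0.6610 / (0.3·0.6610 + 0.8·0.3390) ≈ 0.4223

0.422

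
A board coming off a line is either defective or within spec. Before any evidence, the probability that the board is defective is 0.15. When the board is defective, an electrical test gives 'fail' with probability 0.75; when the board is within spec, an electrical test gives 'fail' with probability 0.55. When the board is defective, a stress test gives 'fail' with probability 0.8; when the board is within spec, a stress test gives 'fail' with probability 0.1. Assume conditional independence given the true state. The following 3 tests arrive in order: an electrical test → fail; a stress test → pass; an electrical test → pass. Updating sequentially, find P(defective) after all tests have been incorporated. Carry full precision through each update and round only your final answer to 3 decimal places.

After an electrical test='fail': P(defective) = 0.75·0.1500 / (0.75·0.1500 + 0.55·0.8500) ≈ 0.1940
After a stress test='pass': P(defective) = 0.2·0.1940 / (0.2·0.1940 + 0.9·0.8060) ≈ 0.0508
After an electrical test='pass': P(defective) = 0.25·0.0508 / (0.25·0.0508 + 0.45·0.9492) ≈ 0.0289

0.029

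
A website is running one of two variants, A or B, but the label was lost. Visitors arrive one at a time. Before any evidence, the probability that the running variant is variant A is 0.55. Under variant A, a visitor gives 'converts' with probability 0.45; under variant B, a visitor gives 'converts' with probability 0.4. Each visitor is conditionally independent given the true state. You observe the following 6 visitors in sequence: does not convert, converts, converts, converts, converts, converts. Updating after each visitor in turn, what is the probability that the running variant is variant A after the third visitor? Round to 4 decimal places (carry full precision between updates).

0.5864

Each posterior becomes the prior for the next update.
After 'does not convert': P(A) = 0.55·0.5500 / (0.55·0.5500 + 0.6·0.4500) ≈ 0.5284
After 'converts': P(A) = 0.45·0.5284 / (0.45·0.5284 + 0.4·0.4716) ≈ 0.5576
After 'converts': P(A) = 0.45·0.5576 / (0.45·0.5576 + 0.4·0.4424) ≈ 0.5864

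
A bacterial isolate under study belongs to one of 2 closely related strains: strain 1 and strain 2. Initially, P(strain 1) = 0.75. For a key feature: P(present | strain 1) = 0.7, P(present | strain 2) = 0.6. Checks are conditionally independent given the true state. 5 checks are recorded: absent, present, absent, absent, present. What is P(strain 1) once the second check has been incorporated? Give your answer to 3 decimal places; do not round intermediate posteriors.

After 'absent': P(strain 1) = 0.3·0.7500 / (0.3·0.7500 + 0.4·0.2500) ≈ 0.6923
After 'present': P(strain 1) = 0.7·0.6923 / (0.7·0.6923 + 0.6·0.3077) ≈ 0.7241

0.724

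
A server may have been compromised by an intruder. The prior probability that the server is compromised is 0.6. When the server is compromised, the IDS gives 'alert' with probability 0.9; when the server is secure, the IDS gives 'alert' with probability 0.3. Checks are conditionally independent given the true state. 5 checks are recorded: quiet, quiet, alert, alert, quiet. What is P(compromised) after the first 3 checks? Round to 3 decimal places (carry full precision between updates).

After 'quiet': P(compromised) = 0.1·0.6000 / (0.1·0.6000 + 0.7·0.4000) ≈ 0.1765
After 'quiet': P(compromised) = 0.1·0.1765 / (0.1·0.1765 + 0.7·0.8235) ≈ 0.0297
After 'alert': P(compromised) = 0.9·0.0297 / (0.9·0.0297 + 0.3·0.9703) ≈ 0.0841

0.084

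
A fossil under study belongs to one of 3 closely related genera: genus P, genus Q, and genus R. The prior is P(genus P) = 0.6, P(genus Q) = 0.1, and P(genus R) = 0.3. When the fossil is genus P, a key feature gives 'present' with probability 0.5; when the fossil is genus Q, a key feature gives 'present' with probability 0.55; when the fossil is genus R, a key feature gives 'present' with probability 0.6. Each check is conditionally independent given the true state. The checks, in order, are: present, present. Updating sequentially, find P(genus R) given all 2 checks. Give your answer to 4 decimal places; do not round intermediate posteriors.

After 'present': normaliser = 0.5·0.6000 + 0.55·0.1000 + 0.6·0.3000; P(genus P) ≈ 0.5607, P(genus Q) ≈ 0.1028, P(genus R) ≈ 0.3364
After 'present': normaliser = 0.5·0.5607 + 0.55·0.1028 + 0.6·0.3364; P(genus P) ≈ 0.5204, P(genus Q) ≈ 0.1049, P(genus R) ≈ 0.3747

0.3747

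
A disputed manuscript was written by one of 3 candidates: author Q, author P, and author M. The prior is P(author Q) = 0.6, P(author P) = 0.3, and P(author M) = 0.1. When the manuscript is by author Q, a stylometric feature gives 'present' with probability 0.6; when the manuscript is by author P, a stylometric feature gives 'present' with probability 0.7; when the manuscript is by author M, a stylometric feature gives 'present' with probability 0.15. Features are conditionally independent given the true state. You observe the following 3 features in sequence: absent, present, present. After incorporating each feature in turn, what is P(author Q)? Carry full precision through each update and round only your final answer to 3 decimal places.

After 'absent': normaliser = 0.4·0.6000 + 0.3·0.3000 + 0.85·0.1000; P(author Q) ≈ 0.5783, P(author P) ≈ 0.2169, P(author M) ≈ 0.2048
After 'present': normaliser = 0.6·0.5783 + 0.7·0.2169 + 0.15·0.2048; P(author Q) ≈ 0.6553, P(author P) ≈ 0.2867, P(author M) ≈ 0.0580
After 'present': normaliser = 0.6·0.6553 + 0.7·0.2867 + 0.15·0.0580; P(author Q) ≈ 0.6525, P(author P) ≈ 0.3331, P(author M) ≈ 0.0144

0.653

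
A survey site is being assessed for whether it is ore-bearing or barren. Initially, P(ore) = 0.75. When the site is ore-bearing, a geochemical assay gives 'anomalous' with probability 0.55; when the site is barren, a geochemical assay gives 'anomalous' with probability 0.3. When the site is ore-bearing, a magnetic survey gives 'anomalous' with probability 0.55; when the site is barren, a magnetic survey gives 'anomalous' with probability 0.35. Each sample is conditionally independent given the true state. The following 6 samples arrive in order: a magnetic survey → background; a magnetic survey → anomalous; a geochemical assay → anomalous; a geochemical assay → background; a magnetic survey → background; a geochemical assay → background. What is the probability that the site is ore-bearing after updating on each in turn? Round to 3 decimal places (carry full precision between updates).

0.631

After a magnetic survey='background': P(ore) = 0.45·0.7500 / (0.45·0.7500 + 0.65·0.2500) ≈ 0.6750
After a magnetic survey='anomalous': P(ore) = 0.55·0.6750 / (0.55·0.6750 + 0.35·0.3250) ≈ 0.7655
After a geochemical assay='anomalous': P(ore) = 0.55·0.7655 / (0.55·0.7655 + 0.3·0.2345) ≈ 0.8568
After a geochemical assay='background': P(ore) = 0.45·0.8568 / (0.45·0.8568 + 0.7·0.1432) ≈ 0.7937
After a magnetic survey='background': P(ore) = 0.45·0.7937 / (0.45·0.7937 + 0.65·0.2063) ≈ 0.7270
After a geochemical assay='background': P(ore) = 0.45·0.7270 / (0.45·0.7270 + 0.7·0.2730) ≈ 0.6313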